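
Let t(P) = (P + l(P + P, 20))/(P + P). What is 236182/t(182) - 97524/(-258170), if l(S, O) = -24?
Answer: 5548738583738/10197715 ≈ 5.4412e+5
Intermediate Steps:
t(P) = (-24 + P)/(2*P) (t(P) = (P - 24)/(P + P) = (-24 + P)/((2*P)) = (-24 + P)*(1/(2*P)) = (-24 + P)/(2*P))
236182/t(182) - 97524/(-258170) = 236182/(((1/2)*(-24 + 182)/182)) - 97524/(-258170) = 236182/(((1/2)*(1/182)*158)) - 97524*(-1/258170) = 236182/(79/182) + 48762/129085 = 236182*(182/79) + 48762/129085 = 42985124/79 + 48762/129085 = 5548738583738/10197715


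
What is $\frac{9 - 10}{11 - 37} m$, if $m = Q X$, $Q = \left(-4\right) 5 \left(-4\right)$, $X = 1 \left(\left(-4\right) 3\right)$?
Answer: $- \frac{480}{13} \approx -36.923$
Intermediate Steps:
$X = -12$ ($X = 1 \left(-12\right) = -12$)
$Q = 80$ ($Q = \left(-20\right) \left(-4\right) = 80$)
$m = -960$ ($m = 80 \left(-12\right) = -960$)
$\frac{9 - 10}{11 - 37} m = \frac{9 - 10}{11 - 37} \left(-960\right) = - \frac{1}{-26} \left(-960\right) = \left(-1\right) \left(- \frac{1}{26}\right) \left(-960\right) = \frac{1}{26} \left(-960\right) = - \frac{480}{13}$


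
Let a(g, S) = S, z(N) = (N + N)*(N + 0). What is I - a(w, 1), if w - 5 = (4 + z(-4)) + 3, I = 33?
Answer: 32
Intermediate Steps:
z(N) = 2*N² (z(N) = (2*N)*N = 2*N²)
w = 44 (w = 5 + ((4 + 2*(-4)²) + 3) = 5 + ((4 + 2*16) + 3) = 5 + ((4 + 32) + 3) = 5 + (36 + 3) = 5 + 39 = 44)
I - a(w, 1) = 33 - 1*1 = 33 - 1 = 32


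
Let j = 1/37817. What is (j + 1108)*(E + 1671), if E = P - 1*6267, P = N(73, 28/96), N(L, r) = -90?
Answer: -196349196582/37817 ≈ -5.1921e+6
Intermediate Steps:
P = -90
j = 1/37817 ≈ 2.6443e-5
E = -6357 (E = -90 - 1*6267 = -90 - 6267 = -6357)
(j + 1108)*(E + 1671) = (1/37817 + 1108)*(-6357 + 1671) = (41901237/37817)*(-4686) = -196349196582/37817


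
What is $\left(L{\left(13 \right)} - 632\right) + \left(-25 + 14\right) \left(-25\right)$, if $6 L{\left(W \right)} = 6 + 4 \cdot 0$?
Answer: $-356$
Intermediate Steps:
$L{\left(W \right)} = 1$ ($L{\left(W \right)} = \frac{6 + 4 \cdot 0}{6} = \frac{6 + 0}{6} = \frac{1}{6} \cdot 6 = 1$)
$\left(L{\left(13 \right)} - 632\right) + \left(-25 + 14\right) \left(-25\right) = \left(1 - 632\right) + \left(-25 + 14\right) \left(-25\right) = -631 - -275 = -631 + 275 = -356$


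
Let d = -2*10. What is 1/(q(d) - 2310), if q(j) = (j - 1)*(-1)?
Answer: -1/2289 ≈ -0.00043687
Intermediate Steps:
d = -20
q(j) = 1 - j (q(j) = (-1 + j)*(-1) = 1 - j)
1/(q(d) - 2310) = 1/((1 - 1*(-20)) - 2310) = 1/((1 + 20) - 2310) = 1/(21 - 2310) = 1/(-2289) = -1/2289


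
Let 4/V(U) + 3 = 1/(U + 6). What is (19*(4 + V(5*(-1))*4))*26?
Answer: -1976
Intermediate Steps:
V(U) = 4/(-3 + 1/(6 + U)) (V(U) = 4/(-3 + 1/(U + 6)) = 4/(-3 + 1/(6 + U)))
(19*(4 + V(5*(-1))*4))*26 = (19*(4 + (4*(-6 - 5*(-1))/(17 + 3*(5*(-1))))*4))*26 = (19*(4 + (4*(-6 - 1*(-5))/(17 + 3*(-5)))*4))*26 = (19*(4 + (4*(-6 + 5)/(17 - 15))*4))*26 = (19*(4 + (4*(-1)/2)*4))*26 = (19*(4 + (4*(1/2)*(-1))*4))*26 = (19*(4 - 2*4))*26 = (19*(4 - 8))*26 = (19*(-4))*26 = -76*26 = -1976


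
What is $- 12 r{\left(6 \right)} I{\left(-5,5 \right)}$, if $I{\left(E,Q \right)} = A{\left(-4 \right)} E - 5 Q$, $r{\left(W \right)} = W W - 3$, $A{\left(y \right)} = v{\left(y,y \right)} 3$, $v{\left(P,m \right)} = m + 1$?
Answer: $-7920$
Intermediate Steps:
$v{\left(P,m \right)} = 1 + m$
$A{\left(y \right)} = 3 + 3 y$ ($A{\left(y \right)} = \left(1 + y\right) 3 = 3 + 3 y$)
$r{\left(W \right)} = -3 + W^{2}$ ($r{\left(W \right)} = W^{2} - 3 = -3 + W^{2}$)
$I{\left(E,Q \right)} = - 9 E - 5 Q$ ($I{\left(E,Q \right)} = \left(3 + 3 \left(-4\right)\right) E - 5 Q = \left(3 - 12\right) E - 5 Q = - 9 E - 5 Q$)
$- 12 r{\left(6 \right)} I{\left(-5,5 \right)} = - 12 \left(-3 + 6^{2}\right) \left(\left(-9\right) \left(-5\right) - 25\right) = - 12 \left(-3 + 36\right) \left(45 - 25\right) = \left(-12\right) 33 \cdot 20 = \left(-396\right) 20 = -7920$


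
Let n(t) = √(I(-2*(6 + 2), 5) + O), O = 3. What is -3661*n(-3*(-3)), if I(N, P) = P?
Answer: -7322*√2 ≈ -10355.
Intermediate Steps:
n(t) = 2*√2 (n(t) = √(5 + 3) = √8 = 2*√2)
-3661*n(-3*(-3)) = -7322*√2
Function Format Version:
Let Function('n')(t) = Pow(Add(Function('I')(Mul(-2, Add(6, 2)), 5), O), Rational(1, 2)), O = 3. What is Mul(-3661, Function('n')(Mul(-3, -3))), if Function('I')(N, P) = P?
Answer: Mul(-7322, Pow(2, Rational(1, 2))) ≈ -10355.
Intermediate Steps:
Function('n')(t) = Mul(2, Pow(2, Rational(1, 2))) (Function('n')(t) = Pow(Add(5, 3), Rational(1, 2)) = Pow(8, Rational(1, 2)) = Mul(2, Pow(2, Rational(1, 2))))
Mul(-3661, Function('n')(Mul(-3, -3))) = Mul(-3661, Mul(2, Pow(2, Rational(1, 2)))) = Mul(-7322, Pow(2, Rational(1, 2)))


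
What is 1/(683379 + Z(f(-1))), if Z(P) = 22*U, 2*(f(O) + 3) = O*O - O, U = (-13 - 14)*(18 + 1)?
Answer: 1/672093 ≈ 1.4879e-6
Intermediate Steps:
U = -513 (U = -27*19 = -513)
f(O) = -3 + O²/2 - O/2 (f(O) = -3 + (O*O - O)/2 = -3 + (O² - O)/2 = -3 + (O²/2 - O/2) = -3 + O²/2 - O/2)
Z(P) = -11286 (Z(P) = 22*(-513) = -11286)
1/(683379 + Z(f(-1))) = 1/(683379 - 11286) = 1/672093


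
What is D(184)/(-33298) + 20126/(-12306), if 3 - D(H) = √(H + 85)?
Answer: -335096233/204882594 + √269/33298 ≈ -1.6351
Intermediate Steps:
D(H) = 3 - √(85 + H) (D(H) = 3 - √(H + 85) = 3 - √(85 + H))
D(184)/(-33298) + 20126/(-12306) = (3 - √(85 + 184))/(-33298) + 20126/(-12306) = (3 - √269)*(-1/33298) + 20126*(-1/12306) = (-3/33298 + √269/33298) - 10063/6153 = -335096233/204882594 + √269/33298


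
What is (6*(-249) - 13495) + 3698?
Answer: -11291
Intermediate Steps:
(6*(-249) - 13495) + 3698 = (-1494 - 13495) + 3698 = -14989 + 3698 = -11291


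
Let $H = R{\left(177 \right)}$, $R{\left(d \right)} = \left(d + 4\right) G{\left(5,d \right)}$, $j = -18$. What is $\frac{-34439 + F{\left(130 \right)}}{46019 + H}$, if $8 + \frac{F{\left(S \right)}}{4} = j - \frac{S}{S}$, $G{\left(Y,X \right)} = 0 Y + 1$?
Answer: $- \frac{34547}{46200} \approx -0.74777$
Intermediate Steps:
$G{\left(Y,X \right)} = 1$ ($G{\left(Y,X \right)} = 0 + 1 = 1$)
$R{\left(d \right)} = 4 + d$ ($R{\left(d \right)} = \left(d + 4\right) 1 = \left(4 + d\right) 1 = 4 + d$)
$F{\left(S \right)} = -108$ ($F{\left(S \right)} = -32 + 4 \left(-18 - \frac{S}{S}\right) = -32 + 4 \left(-18 - 1\right) = -32 + 4 \left(-19\right) = -32 - 76 = -108$)
$H = 181$ ($H = 4 + 177 = 181$)
$\frac{-34439 + F{\left(130 \right)}}{46019 + H} = \frac{-34439 - 108}{46019 + 181} = - \frac{34547}{46200}$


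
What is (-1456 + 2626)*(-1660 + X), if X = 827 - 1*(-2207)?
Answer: 1607580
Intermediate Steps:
X = 3034 (X = 827 + 2207 = 3034)
(-1456 + 2626)*(-1660 + X) = (-1456 + 2626)*(-1660 + 3034) = 1170*1374 = 1607580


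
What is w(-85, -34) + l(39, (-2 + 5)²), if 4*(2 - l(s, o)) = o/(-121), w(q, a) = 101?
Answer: 49861/484 ≈ 103.02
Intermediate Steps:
l(s, o) = 2 + o/484 (l(s, o) = 2 - o/(4*(-121)) = 2 - o*(-1)/(4*121) = 2 - (-1)*o/484 = 2 + o/484)
w(-85, -34) + l(39, (-2 + 5)²) = 101 + (2 + (-2 + 5)²/484) = 101 + (2 + (1/484)*3²) = 101 + (2 + (1/484)*9) = 101 + (2 + 9/484) = 101 + 977/484 = 49861/484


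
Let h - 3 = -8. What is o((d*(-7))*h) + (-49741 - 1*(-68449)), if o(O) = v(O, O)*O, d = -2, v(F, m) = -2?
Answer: 18848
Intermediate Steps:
h = -5 (h = 3 - 8 = -5)
o(O) = -2*O
o((d*(-7))*h) + (-49741 - 1*(-68449)) = -2*(-2*(-7))*(-5) + (-49741 - 1*(-68449)) = -28*(-5) + (-49741 + 68449) = -2*(-70) + 18708 = 140 + 18708 = 18848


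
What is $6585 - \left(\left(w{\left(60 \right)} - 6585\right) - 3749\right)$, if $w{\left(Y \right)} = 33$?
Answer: $16886$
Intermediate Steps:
$6585 - \left(\left(w{\left(60 \right)} - 6585\right) - 3749\right) = 6585 - \left(\left(33 - 6585\right) - 3749\right) = 6585 - \left(-6552 - 3749\right) = 6585 - -10301 = 6585 + 10301 = 16886$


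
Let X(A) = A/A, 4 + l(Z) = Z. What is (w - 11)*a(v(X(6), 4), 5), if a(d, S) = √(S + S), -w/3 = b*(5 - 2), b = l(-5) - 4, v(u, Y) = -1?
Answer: 106*√10 ≈ 335.20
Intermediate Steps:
l(Z) = -4 + Z
X(A) = 1
b = -13 (b = (-4 - 5) - 4 = -9 - 4 = -13)
w = 117 (w = -(-39)*(5 - 2) = -(-39)*3 = -3*(-39) = 117)
a(d, S) = √2*√S (a(d, S) = √(2*S) = √2*√S)
(w - 11)*a(v(X(6), 4), 5) = (117 - 11)*(√2*√5) = 106*√10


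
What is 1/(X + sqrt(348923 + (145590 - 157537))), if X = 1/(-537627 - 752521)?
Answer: 1290148/560890439896962303 + 6657927447616*sqrt(21061)/560890439896962303 ≈ 0.0017227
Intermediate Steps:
X = -1/1290148 (X = 1/(-1290148) = -1/1290148 ≈ -7.7511e-7)
1/(X + sqrt(348923 + (145590 - 157537))) = 1/(-1/1290148 + sqrt(348923 + (145590 - 157537))) = 1/(-1/1290148 + sqrt(348923 - 11947)) = 1/(-1/1290148 + sqrt(336976)) = 1/(-1/1290148 + 4*sqrt(21061))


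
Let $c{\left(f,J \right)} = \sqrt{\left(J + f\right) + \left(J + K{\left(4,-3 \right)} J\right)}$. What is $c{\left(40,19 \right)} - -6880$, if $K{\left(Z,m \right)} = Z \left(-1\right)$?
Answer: $6880 + \sqrt{2} \approx 6881.4$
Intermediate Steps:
$K{\left(Z,m \right)} = - Z$
$c{\left(f,J \right)} = \sqrt{f - 2 J}$ ($c{\left(f,J \right)} = \sqrt{\left(J + f\right) + \left(J + \left(-1\right) 4 J\right)} = \sqrt{\left(J + f\right) + \left(J - 4 J\right)} = \sqrt{\left(J + f\right) - 3 J} = \sqrt{f - 2 J}$)
$c{\left(40,19 \right)} - -6880 = \sqrt{40 - 38} - -6880 = \sqrt{40 - 38} + 6880 = \sqrt{2} + 6880 = 6880 + \sqrt{2}$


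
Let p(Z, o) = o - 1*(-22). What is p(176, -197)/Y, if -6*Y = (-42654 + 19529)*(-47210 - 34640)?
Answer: 21/37855625 ≈ 5.5474e-7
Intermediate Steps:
Y = -946390625/3 (Y = -(-42654 + 19529)*(-47210 - 34640)/6 = -(-23125)*(-81850)/6 = -1/6*1892781250 = -946390625/3 ≈ -3.1546e+8)
p(Z, o) = 22 + o (p(Z, o) = o + 22 = 22 + o)
p(176, -197)/Y = (22 - 197)/(-946390625/3) = -175*(-3/946390625) = 21/37855625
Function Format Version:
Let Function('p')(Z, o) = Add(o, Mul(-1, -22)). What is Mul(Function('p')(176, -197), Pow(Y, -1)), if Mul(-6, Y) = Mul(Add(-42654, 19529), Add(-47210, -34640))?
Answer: Rational(21, 37855625) ≈ 5.5474e-7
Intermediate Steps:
Y = Rational(-946390625, 3) (Y = Mul(Rational(-1, 6), Mul(Add(-42654, 19529), Add(-47210, -34640))) = Mul(Rational(-1, 6), Mul(-23125, -81850)) = Mul(Rational(-1, 6), 1892781250) = Rational(-946390625, 3) ≈ -3.1546e+8)
Function('p')(Z, o) = Add(22, o) (Function('p')(Z, o) = Add(o, 22) = Add(22, o))
Mul(Function('p')(176, -197), Pow(Y, -1)) = Mul(Add(22, -197), Pow(Rational(-946390625, 3), -1)) = Mul(-175, Rational(-3, 946390625)) = Rational(21, 37855625)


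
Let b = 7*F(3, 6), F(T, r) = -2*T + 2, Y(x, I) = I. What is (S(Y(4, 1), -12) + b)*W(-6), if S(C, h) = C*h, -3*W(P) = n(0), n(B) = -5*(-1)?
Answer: 200/3 ≈ 66.667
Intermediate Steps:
n(B) = 5
F(T, r) = 2 - 2*T
W(P) = -5/3 (W(P) = -1/3*5 = -5/3)
b = -28 (b = 7*(2 - 2*3) = 7*(2 - 6) = 7*(-4) = -28)
(S(Y(4, 1), -12) + b)*W(-6) = (1*(-12) - 28)*(-5/3) = (-12 - 28)*(-5/3) = -40*(-5/3) = 200/3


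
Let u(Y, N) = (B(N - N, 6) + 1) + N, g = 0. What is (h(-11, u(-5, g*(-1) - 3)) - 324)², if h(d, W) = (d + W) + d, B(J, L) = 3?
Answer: 119025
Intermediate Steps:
u(Y, N) = 4 + N (u(Y, N) = (3 + 1) + N = 4 + N)
h(d, W) = W + 2*d (h(d, W) = (W + d) + d = W + 2*d)
(h(-11, u(-5, g*(-1) - 3)) - 324)² = (((4 + (0*(-1) - 3)) + 2*(-11)) - 324)² = (((4 + (0 - 3)) - 22) - 324)² = (((4 - 3) - 22) - 324)² = ((1 - 22) - 324)² = (-21 - 324)² = (-345)² = 119025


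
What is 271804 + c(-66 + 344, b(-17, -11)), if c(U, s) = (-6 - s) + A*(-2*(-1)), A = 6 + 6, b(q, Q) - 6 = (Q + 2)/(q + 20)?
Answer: 271819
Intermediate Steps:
b(q, Q) = 6 + (2 + Q)/(20 + q) (b(q, Q) = 6 + (Q + 2)/(q + 20) = 6 + (2 + Q)/(20 + q))
A = 12
c(U, s) = 18 - s (c(U, s) = (-6 - s) + 12*(-2*(-1)) = (-6 - s) + 12*2 = (-6 - s) + 24 = 18 - s)
271804 + c(-66 + 344, b(-17, -11)) = 271804 + (18 - (122 - 11 + 6*(-17))/(20 - 17)) = 271804 + (18 - (122 - 11 - 102)/3) = 271804 + (18 - 9/3) = 271804 + (18 - 1*3) = 271804 + (18 - 3) = 271804 + 15 = 271819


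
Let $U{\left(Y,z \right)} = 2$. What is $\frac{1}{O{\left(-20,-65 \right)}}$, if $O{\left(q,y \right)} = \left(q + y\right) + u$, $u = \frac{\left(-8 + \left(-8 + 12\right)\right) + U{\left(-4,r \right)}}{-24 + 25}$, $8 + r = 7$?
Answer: $- \frac{1}{87} \approx -0.011494$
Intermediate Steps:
$r = -1$ ($r = -8 + 7 = -1$)
$u = -2$ ($u = \frac{\left(-8 + \left(-8 + 12\right)\right) + 2}{-24 + 25} = \frac{\left(-8 + 4\right) + 2}{1} = \left(-4 + 2\right) 1 = \left(-2\right) 1 = -2$)
$O{\left(q,y \right)} = -2 + q + y$ ($O{\left(q,y \right)} = \left(q + y\right) - 2 = -2 + q + y$)
$\frac{1}{O{\left(-20,-65 \right)}} = \frac{1}{-2 - 20 - 65} = \frac{1}{-87} = - \frac{1}{87}$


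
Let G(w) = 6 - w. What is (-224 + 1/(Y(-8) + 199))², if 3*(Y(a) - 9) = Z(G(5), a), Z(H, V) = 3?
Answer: 2191644225/43681 ≈ 50174.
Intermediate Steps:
Y(a) = 10 (Y(a) = 9 + (⅓)*3 = 9 + 1 = 10)
(-224 + 1/(Y(-8) + 199))² = (-224 + 1/(10 + 199))² = (-224 + 1/209)² = (-46815/209)² = 2191644225/43681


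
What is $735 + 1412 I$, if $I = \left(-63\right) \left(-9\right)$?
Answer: $801339$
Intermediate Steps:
$I = 567$
$735 + 1412 I = 735 + 1412 \cdot 567 = 735 + 800604 = 801339$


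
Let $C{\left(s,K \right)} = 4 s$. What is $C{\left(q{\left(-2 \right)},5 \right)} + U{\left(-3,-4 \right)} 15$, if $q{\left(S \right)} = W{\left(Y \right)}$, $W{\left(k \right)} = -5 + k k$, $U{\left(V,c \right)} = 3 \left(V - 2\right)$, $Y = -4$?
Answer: $-181$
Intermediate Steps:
$U{\left(V,c \right)} = -6 + 3 V$ ($U{\left(V,c \right)} = 3 \left(-2 + V\right) = -6 + 3 V$)
$W{\left(k \right)} = -5 + k^{2}$
$q{\left(S \right)} = 11$ ($q{\left(S \right)} = -5 + \left(-4\right)^{2} = -5 + 16 = 11$)
$C{\left(q{\left(-2 \right)},5 \right)} + U{\left(-3,-4 \right)} 15 = 4 \cdot 11 + \left(-6 + 3 \left(-3\right)\right) 15 = 44 + \left(-6 - 9\right) 15 = 44 - 225 = -181$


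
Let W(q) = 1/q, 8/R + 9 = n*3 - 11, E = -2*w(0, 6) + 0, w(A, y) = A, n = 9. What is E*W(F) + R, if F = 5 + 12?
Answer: 8/7 ≈ 1.1429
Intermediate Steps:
F = 17
E = 0 (E = -2*0 + 0 = 0 + 0 = 0)
R = 8/7 (R = 8/(-9 + (9*3 - 11)) = 8/(-9 + (27 - 11)) = 8/(-9 + 16) = 8/7 ≈ 1.1429)
E*W(F) + R = 0/17 + 8/7 = 0*(1/17) + 8/7 = 0 + 8/7 = 8/7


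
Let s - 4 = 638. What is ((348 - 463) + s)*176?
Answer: 92752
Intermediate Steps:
s = 642 (s = 4 + 638 = 642)
((348 - 463) + s)*176 = ((348 - 463) + 642)*176 = (-115 + 642)*176 = 527*176 = 92752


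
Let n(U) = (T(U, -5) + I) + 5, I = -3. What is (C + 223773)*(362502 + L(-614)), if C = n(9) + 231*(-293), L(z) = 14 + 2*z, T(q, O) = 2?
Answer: 56394889072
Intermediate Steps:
n(U) = 4 (n(U) = (2 - 3) + 5 = -1 + 5 = 4)
C = -67679 (C = 4 + 231*(-293) = 4 - 67683 = -67679)
(C + 223773)*(362502 + L(-614)) = (-67679 + 223773)*(362502 + (14 + 2*(-614))) = 156094*(362502 + (14 - 1228)) = 156094*(362502 - 1214) = 156094*361288 = 56394889072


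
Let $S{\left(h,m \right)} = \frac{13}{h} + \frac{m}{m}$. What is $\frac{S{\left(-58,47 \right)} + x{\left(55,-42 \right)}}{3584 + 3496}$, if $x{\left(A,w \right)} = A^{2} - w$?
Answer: $\frac{177931}{410640} \approx 0.4333$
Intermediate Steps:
$S{\left(h,m \right)} = 1 + \frac{13}{h}$ ($S{\left(h,m \right)} = \frac{13}{h} + 1 = 1 + \frac{13}{h}$)
$\frac{S{\left(-58,47 \right)} + x{\left(55,-42 \right)}}{3584 + 3496} = \frac{\frac{13 - 58}{-58} - \left(-42 - 55^{2}\right)}{3584 + 3496} = \frac{\left(- \frac{1}{58}\right) \left(-45\right) + \left(3025 + 42\right)}{7080} = \left(\frac{45}{58} + 3067\right) \frac{1}{7080} = \frac{177931}{58} \cdot \frac{1}{7080} = \frac{177931}{410640}$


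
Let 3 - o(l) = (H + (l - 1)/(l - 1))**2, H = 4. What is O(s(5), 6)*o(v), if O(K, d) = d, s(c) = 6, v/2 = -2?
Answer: -132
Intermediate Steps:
v = -4 (v = 2*(-2) = -4)
o(l) = -22 (o(l) = 3 - (4 + (l - 1)/(l - 1))**2 = 3 - (4 + (-1 + l)/(-1 + l))**2 = 3 - (4 + 1)**2 = 3 - 1*5**2 = 3 - 1*25 = 3 - 25 = -22)
O(s(5), 6)*o(v) = 6*(-22) = -132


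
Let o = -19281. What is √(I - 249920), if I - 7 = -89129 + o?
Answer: I*√358323 ≈ 598.6*I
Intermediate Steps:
I = -108403 (I = 7 + (-89129 - 19281) = 7 - 108410 = -108403)
√(I - 249920) = √(-108403 - 249920) = √(-358323) = I*√358323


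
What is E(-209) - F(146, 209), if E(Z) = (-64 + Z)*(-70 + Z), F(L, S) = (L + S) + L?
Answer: 75666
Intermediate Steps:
F(L, S) = S + 2*L
E(Z) = (-70 + Z)*(-64 + Z)
E(-209) - F(146, 209) = (4480 + (-209)² - 134*(-209)) - (209 + 2*146) = (4480 + 43681 + 28006) - (209 + 292) = 76167 - 1*501 = 76167 - 501 = 75666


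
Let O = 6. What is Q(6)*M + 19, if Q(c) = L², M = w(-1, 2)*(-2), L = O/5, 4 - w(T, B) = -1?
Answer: 23/5 ≈ 4.6000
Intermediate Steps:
w(T, B) = 5 (w(T, B) = 4 - 1*(-1) = 4 + 1 = 5)
L = 6/5 ≈ 1.2000
M = -10 (M = 5*(-2) = -10)
Q(c) = 36/25 (Q(c) = (6/5)² = 36/25)
Q(6)*M + 19 = (36/25)*(-10) + 19 = -72/5 + 19 = 23/5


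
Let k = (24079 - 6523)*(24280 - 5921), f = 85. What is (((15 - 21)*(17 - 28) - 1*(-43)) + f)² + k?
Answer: 322348240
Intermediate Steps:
k = 322310604 (k = 17556*18359 = 322310604)
(((15 - 21)*(17 - 28) - 1*(-43)) + f)² + k = (((15 - 21)*(17 - 28) - 1*(-43)) + 85)² + 322310604 = ((-6*(-11) + 43) + 85)² + 322310604 = ((66 + 43) + 85)² + 322310604 = (109 + 85)² + 322310604 = 194² + 322310604 = 37636 + 322310604 = 322348240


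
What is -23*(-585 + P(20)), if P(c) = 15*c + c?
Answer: 6095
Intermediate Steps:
P(c) = 16*c
-23*(-585 + P(20)) = -23*(-585 + 16*20) = -23*(-585 + 320) = -23*(-265) = 6095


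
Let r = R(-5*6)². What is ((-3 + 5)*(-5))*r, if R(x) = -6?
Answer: -360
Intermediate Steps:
r = 36 (r = (-6)² = 36)
((-3 + 5)*(-5))*r = ((-3 + 5)*(-5))*36 = (2*(-5))*36 = -10*36 = -360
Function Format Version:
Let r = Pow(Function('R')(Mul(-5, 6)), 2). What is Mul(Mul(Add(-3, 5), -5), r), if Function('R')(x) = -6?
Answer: -360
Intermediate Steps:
r = 36 (r = Pow(-6, 2) = 36)
Mul(Mul(Add(-3, 5), -5), r) = Mul(Mul(Add(-3, 5), -5), 36) = Mul(Mul(2, -5), 36) = Mul(-10, 36) = -360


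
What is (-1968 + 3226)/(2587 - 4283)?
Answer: -629/848 ≈ -0.74174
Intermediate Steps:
(-1968 + 3226)/(2587 - 4283) = 1258/(-1696) = 1258*(-1/1696) = -629/848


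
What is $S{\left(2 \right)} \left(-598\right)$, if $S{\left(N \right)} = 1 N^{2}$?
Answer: $-2392$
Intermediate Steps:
$S{\left(N \right)} = N^{2}$
$S{\left(2 \right)} \left(-598\right) = 2^{2} \left(-598\right) = 4 \left(-598\right) = -2392$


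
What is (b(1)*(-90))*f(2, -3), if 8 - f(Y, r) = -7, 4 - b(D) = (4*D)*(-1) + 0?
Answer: -10800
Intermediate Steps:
b(D) = 4 + 4*D (b(D) = 4 - ((4*D)*(-1) + 0) = 4 - (-4*D + 0) = 4 - (-4)*D = 4 + 4*D)
f(Y, r) = 15 (f(Y, r) = 8 - 1*(-7) = 8 + 7 = 15)
(b(1)*(-90))*f(2, -3) = ((4 + 4*1)*(-90))*15 = ((4 + 4)*(-90))*15 = (8*(-90))*15 = -720*15 = -10800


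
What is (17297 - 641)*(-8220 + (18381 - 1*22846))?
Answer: -211281360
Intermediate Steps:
(17297 - 641)*(-8220 + (18381 - 1*22846)) = 16656*(-8220 + (18381 - 22846)) = 16656*(-8220 - 4465) = 16656*(-12685) = -211281360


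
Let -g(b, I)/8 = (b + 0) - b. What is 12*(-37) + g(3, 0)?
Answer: -444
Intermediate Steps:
g(b, I) = 0 (g(b, I) = -8*((b + 0) - b) = -8*(b - b) = -8*0 = 0)
12*(-37) + g(3, 0) = 12*(-37) + 0 = -444 + 0 = -444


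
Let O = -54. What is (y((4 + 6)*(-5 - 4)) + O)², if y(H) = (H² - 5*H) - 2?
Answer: 72148036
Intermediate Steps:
y(H) = -2 + H² - 5*H
(y((4 + 6)*(-5 - 4)) + O)² = ((-2 + ((4 + 6)*(-5 - 4))² - 5*(4 + 6)*(-5 - 4)) - 54)² = ((-2 + (10*(-9))² - 50*(-9)) - 54)² = ((-2 + (-90)² - 5*(-90)) - 54)² = ((-2 + 8100 + 450) - 54)² = (8548 - 54)² = 8494² = 72148036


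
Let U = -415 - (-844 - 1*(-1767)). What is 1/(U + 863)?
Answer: -1/475 ≈ -0.0021053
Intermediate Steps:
U = -1338 (U = -415 - (-844 + 1767) = -415 - 1*923 = -415 - 923 = -1338)
1/(U + 863) = 1/(-1338 + 863) = 1/(-475) = -1/475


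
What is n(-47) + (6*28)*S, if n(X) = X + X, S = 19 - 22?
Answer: -598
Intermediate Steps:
S = -3
n(X) = 2*X
n(-47) + (6*28)*S = 2*(-47) + (6*28)*(-3) = -94 + 168*(-3) = -94 - 504 = -598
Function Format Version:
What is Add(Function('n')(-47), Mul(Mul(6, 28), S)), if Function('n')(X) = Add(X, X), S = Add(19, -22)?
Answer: -598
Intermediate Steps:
S = -3
Function('n')(X) = Mul(2, X)
Add(Function('n')(-47), Mul(Mul(6, 28), S)) = Add(Mul(2, -47), Mul(Mul(6, 28), -3)) = Add(-94, Mul(168, -3)) = Add(-94, -504) = -598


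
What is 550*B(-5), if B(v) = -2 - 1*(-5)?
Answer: 1650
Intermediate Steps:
B(v) = 3 (B(v) = -2 + 5 = 3)
550*B(-5) = 550*3 = 1650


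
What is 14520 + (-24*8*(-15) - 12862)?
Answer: 4538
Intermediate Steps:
14520 + (-24*8*(-15) - 12862) = 14520 + (-192*(-15) - 12862) = 14520 + (2880 - 12862) = 14520 - 9982 = 4538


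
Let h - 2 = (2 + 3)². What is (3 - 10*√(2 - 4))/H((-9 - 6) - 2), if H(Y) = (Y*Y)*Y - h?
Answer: -3/4940 + I*√2/494 ≈ -0.00060729 + 0.0028628*I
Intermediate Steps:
h = 27 (h = 2 + (2 + 3)² = 2 + 5² = 2 + 25 = 27)
H(Y) = -27 + Y³ (H(Y) = (Y*Y)*Y - 1*27 = Y²*Y - 27 = Y³ - 27 = -27 + Y³)
(3 - 10*√(2 - 4))/H((-9 - 6) - 2) = (3 - 10*√(2 - 4))/(-27 + ((-9 - 6) - 2)³) = (3 - 10*I*√2)/(-27 + (-15 - 2)³) = (3 - 10*I*√2)/(-27 + (-17)³) = (3 - 10*I*√2)/(-27 - 4913) = (3 - 10*I*√2)/(-4940) = (3 - 10*I*√2)*(-1/4940) = -3/4940 + I*√2/494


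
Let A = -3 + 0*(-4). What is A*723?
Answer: -2169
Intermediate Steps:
A = -3 (A = -3 + 0 = -3)
A*723 = -3*723 = -2169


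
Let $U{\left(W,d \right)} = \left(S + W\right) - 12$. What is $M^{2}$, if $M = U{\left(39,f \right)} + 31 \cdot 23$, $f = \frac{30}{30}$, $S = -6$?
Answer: $538756$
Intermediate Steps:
$f = 1$ ($f = 30 \cdot \frac{1}{30} = 1$)
$U{\left(W,d \right)} = -18 + W$ ($U{\left(W,d \right)} = \left(-6 + W\right) - 12 = -18 + W$)
$M = 734$ ($M = \left(-18 + 39\right) + 31 \cdot 23 = 21 + 713 = 734$)
$M^{2} = 734^{2} = 538756$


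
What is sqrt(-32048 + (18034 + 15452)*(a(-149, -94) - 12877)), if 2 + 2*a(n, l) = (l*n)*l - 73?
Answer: I*sqrt(22475718047) ≈ 1.4992e+5*I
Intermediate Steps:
a(n, l) = -75/2 + n*l**2/2 (a(n, l) = -1 + ((l*n)*l - 73)/2 = -1 + (n*l**2 - 73)/2 = -1 + (-73 + n*l**2)/2 = -1 + (-73/2 + n*l**2/2) = -75/2 + n*l**2/2)
sqrt(-32048 + (18034 + 15452)*(a(-149, -94) - 12877)) = sqrt(-32048 + (18034 + 15452)*((-75/2 + (1/2)*(-149)*(-94)**2) - 12877)) = sqrt(-32048 + 33486*((-75/2 + (1/2)*(-149)*8836) - 12877)) = sqrt(-32048 + 33486*((-75/2 - 658282) - 12877)) = sqrt(-32048 + 33486*(-1316639/2 - 12877)) = sqrt(-32048 + 33486*(-1342393/2)) = sqrt(-32048 - 22475685999) = sqrt(-22475718047) = I*sqrt(22475718047)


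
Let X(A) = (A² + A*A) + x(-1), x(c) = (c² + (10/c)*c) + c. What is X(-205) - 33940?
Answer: 50120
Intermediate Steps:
x(c) = 10 + c + c² (x(c) = (c² + 10) + c = (10 + c²) + c = 10 + c + c²)
X(A) = 10 + 2*A² (X(A) = (A² + A*A) + (10 - 1 + (-1)²) = (A² + A²) + (10 - 1 + 1) = 2*A² + 10 = 10 + 2*A²)
X(-205) - 33940 = (10 + 2*(-205)²) - 33940 = (10 + 2*42025) - 33940 = (10 + 84050) - 33940 = 84060 - 33940 = 50120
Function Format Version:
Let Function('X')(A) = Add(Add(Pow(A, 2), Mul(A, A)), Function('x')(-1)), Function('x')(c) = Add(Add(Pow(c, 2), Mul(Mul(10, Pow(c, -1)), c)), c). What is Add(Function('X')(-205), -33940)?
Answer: 50120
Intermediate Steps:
Function('x')(c) = Add(10, c, Pow(c, 2)) (Function('x')(c) = Add(Add(Pow(c, 2), 10), c) = Add(Add(10, Pow(c, 2)), c) = Add(10, c, Pow(c, 2)))
Function('X')(A) = Add(10, Mul(2, Pow(A, 2))) (Function('X')(A) = Add(Add(Pow(A, 2), Mul(A, A)), Add(10, -1, Pow(-1, 2))) = Add(Add(Pow(A, 2), Pow(A, 2)), Add(10, -1, 1)) = Add(Mul(2, Pow(A, 2)), 10) = Add(10, Mul(2, Pow(A, 2))))
Add(Function('X')(-205), -33940) = Add(Add(10, Mul(2, Pow(-205, 2))), -33940) = Add(Add(10, Mul(2, 42025)), -33940) = Add(Add(10, 84050), -33940) = Add(84060, -33940) = 50120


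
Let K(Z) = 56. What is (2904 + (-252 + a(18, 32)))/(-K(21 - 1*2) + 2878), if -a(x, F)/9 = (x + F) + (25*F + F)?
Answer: -2643/1411 ≈ -1.8731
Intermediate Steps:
a(x, F) = -243*F - 9*x (a(x, F) = -9*((x + F) + (25*F + F)) = -9*((F + x) + 26*F) = -9*(x + 27*F) = -243*F - 9*x)
(2904 + (-252 + a(18, 32)))/(-K(21 - 1*2) + 2878) = (2904 + (-252 + (-243*32 - 9*18)))/(-1*56 + 2878) = (2904 + (-252 + (-7776 - 162)))/(-56 + 2878) = (2904 + (-252 - 7938))/2822 = (2904 - 8190)*(1/2822) = -5286*1/2822 = -2643/1411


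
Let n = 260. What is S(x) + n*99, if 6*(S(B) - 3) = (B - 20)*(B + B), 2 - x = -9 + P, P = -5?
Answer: 77165/3 ≈ 25722.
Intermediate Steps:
x = 16 (x = 2 - (-9 - 5) = 2 - 1*(-14) = 2 + 14 = 16)
S(B) = 3 + B*(-20 + B)/3 (S(B) = 3 + ((B - 20)*(B + B))/6 = 3 + ((-20 + B)*(2*B))/6 = 3 + (2*B*(-20 + B))/6 = 3 + B*(-20 + B)/3)
S(x) + n*99 = (3 - 20/3*16 + (⅓)*16²) + 260*99 = (3 - 320/3 + (⅓)*256) + 25740 = (3 - 320/3 + 256/3) + 25740 = -55/3 + 25740 = 77165/3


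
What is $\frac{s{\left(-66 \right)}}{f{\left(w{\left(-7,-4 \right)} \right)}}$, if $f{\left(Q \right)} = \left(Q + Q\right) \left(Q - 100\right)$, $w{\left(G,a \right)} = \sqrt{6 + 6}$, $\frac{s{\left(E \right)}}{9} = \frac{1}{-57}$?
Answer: $\frac{3}{379544} + \frac{25 \sqrt{3}}{189772} \approx 0.00023608$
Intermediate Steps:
$s{\left(E \right)} = - \frac{3}{19}$ ($s{\left(E \right)} = \frac{9}{-57} = 9 \left(- \frac{1}{57}\right) = - \frac{3}{19}$)
$w{\left(G,a \right)} = 2 \sqrt{3}$ ($w{\left(G,a \right)} = \sqrt{12} = 2 \sqrt{3}$)
$f{\left(Q \right)} = 2 Q \left(-100 + Q\right)$
$\frac{s{\left(-66 \right)}}{f{\left(w{\left(-7,-4 \right)} \right)}} = - \frac{3}{19 \cdot 2 \cdot 2 \sqrt{3} \left(-100 + 2 \sqrt{3}\right)} = - \frac{3}{19 \cdot 4 \sqrt{3} \left(-100 + 2 \sqrt{3}\right)} = - \frac{3 \frac{\sqrt{3}}{12 \left(-100 + 2 \sqrt{3}\right)}}{19} = - \frac{\sqrt{3}}{76 \left(-100 + 2 \sqrt{3}\right)}$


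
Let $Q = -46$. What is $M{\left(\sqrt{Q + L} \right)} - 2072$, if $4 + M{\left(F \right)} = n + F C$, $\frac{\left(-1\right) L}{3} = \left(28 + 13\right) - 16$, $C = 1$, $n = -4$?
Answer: $-2080 + 11 i \approx -2080.0 + 11.0 i$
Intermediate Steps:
$L = -75$ ($L = - 3 \left(\left(28 + 13\right) - 16\right) = - 3 \left(41 - 16\right) = \left(-3\right) 25 = -75$)
$M{\left(F \right)} = -8 + F$ ($M{\left(F \right)} = -4 + \left(-4 + F 1\right) = -4 + \left(-4 + F\right) = -8 + F$)
$M{\left(\sqrt{Q + L} \right)} - 2072 = \left(-8 + \sqrt{-46 - 75}\right) - 2072 = \left(-8 + \sqrt{-121}\right) - 2072 = \left(-8 + 11 i\right) - 2072 = -2080 + 11 i$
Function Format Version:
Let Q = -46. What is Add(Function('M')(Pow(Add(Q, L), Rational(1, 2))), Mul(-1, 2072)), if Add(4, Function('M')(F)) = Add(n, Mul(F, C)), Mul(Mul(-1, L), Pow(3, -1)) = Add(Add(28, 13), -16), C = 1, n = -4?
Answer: Add(-2080, Mul(11, I)) ≈ Add(-2080.0, Mul(11.000, I))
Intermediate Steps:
L = -75 (L = Mul(-3, Add(Add(28, 13), -16)) = Mul(-3, Add(41, -16)) = Mul(-3, 25) = -75)
Function('M')(F) = Add(-8, F) (Function('M')(F) = Add(-4, Add(-4, Mul(F, 1))) = Add(-4, Add(-4, F)) = Add(-8, F))
Add(Function('M')(Pow(Add(Q, L), Rational(1, 2))), Mul(-1, 2072)) = Add(Add(-8, Pow(Add(-46, -75), Rational(1, 2))), Mul(-1, 2072)) = Add(Add(-8, Pow(-121, Rational(1, 2))), -2072) = Add(Add(-8, Mul(11, I)), -2072) = Add(-2080, Mul(11, I))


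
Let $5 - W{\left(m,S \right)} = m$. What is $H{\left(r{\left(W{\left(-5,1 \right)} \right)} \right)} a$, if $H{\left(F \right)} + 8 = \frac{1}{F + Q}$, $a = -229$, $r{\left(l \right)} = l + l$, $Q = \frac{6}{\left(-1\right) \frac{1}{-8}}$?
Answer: $\frac{124347}{68} \approx 1828.6$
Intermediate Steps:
$W{\left(m,S \right)} = 5 - m$
$Q = 48$ ($Q = \frac{6}{\left(-1\right) \left(- \frac{1}{8}\right)} = 6 \frac{1}{\frac{1}{8}} = 6 \cdot 8 = 48$)
$r{\left(l \right)} = 2 l$
$H{\left(F \right)} = -8 + \frac{1}{48 + F}$ ($H{\left(F \right)} = -8 + \frac{1}{F + 48} = -8 + \frac{1}{48 + F}$)
$H{\left(r{\left(W{\left(-5,1 \right)} \right)} \right)} a = \frac{-383 - 8 \cdot 2 \left(5 - -5\right)}{48 + 2 \left(5 - -5\right)} \left(-229\right) = \frac{-383 - 8 \cdot 2 \left(5 + 5\right)}{48 + 2 \left(5 + 5\right)} \left(-229\right) = \frac{-383 - 8 \cdot 2 \cdot 10}{48 + 2 \cdot 10} \left(-229\right) = \frac{-383 - 160}{48 + 20} \left(-229\right) = \frac{-383 - 160}{68} \left(-229\right) = \frac{1}{68} \left(-543\right) \left(-229\right) = \left(- \frac{543}{68}\right) \left(-229\right) = \frac{124347}{68}$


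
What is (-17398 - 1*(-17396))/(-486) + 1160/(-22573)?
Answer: -259307/5485239 ≈ -0.047274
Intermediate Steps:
(-17398 - 1*(-17396))/(-486) + 1160/(-22573) = (-17398 + 17396)*(-1/486) + 1160*(-1/22573) = -2*(-1/486) - 1160/22573 = 1/243 - 1160/22573 = -259307/5485239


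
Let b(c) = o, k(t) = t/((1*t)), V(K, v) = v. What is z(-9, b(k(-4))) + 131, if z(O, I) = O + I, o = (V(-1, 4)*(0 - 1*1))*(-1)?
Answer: 126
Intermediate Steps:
k(t) = 1 (k(t) = t/t = 1)
o = 4 (o = (4*(0 - 1*1))*(-1) = (4*(0 - 1))*(-1) = (4*(-1))*(-1) = -4*(-1) = 4)
b(c) = 4
z(O, I) = I + O
z(-9, b(k(-4))) + 131 = (4 - 9) + 131 = -5 + 131 = 126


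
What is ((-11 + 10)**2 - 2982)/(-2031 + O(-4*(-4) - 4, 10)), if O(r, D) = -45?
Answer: 2981/2076 ≈ 1.4359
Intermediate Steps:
((-11 + 10)**2 - 2982)/(-2031 + O(-4*(-4) - 4, 10)) = ((-11 + 10)**2 - 2982)/(-2031 - 45) = ((-1)**2 - 2982)/(-2076) = (1 - 2982)*(-1/2076) = -2981*(-1/2076) = 2981/2076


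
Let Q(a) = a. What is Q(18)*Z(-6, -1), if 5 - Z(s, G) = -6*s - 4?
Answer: -486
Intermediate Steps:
Z(s, G) = 9 + 6*s (Z(s, G) = 5 - (-6*s - 4) = 5 - (-4 - 6*s) = 5 + (4 + 6*s) = 9 + 6*s)
Q(18)*Z(-6, -1) = 18*(9 + 6*(-6)) = 18*(9 - 36) = 18*(-27) = -486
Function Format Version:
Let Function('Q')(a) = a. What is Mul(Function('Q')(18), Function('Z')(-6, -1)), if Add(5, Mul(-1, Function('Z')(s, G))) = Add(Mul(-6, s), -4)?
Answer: -486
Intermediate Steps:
Function('Z')(s, G) = Add(9, Mul(6, s)) (Function('Z')(s, G) = Add(5, Mul(-1, Add(Mul(-6, s), -4))) = Add(5, Mul(-1, Add(-4, Mul(-6, s)))) = Add(5, Add(4, Mul(6, s))) = Add(9, Mul(6, s)))
Mul(Function('Q')(18), Function('Z')(-6, -1)) = Mul(18, Add(9, Mul(6, -6))) = Mul(18, Add(9, -36)) = Mul(18, -27) = -486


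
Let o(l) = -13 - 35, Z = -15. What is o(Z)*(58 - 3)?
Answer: -2640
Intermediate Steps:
o(l) = -48
o(Z)*(58 - 3) = -48*(58 - 3) = -48*55 = -2640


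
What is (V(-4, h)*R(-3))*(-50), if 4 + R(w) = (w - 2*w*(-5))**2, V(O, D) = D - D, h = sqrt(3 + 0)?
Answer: 0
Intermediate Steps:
h = sqrt(3) ≈ 1.7320
V(O, D) = 0
R(w) = -4 + 121*w**2 (R(w) = -4 + (w - 2*w*(-5))**2 = -4 + (w + 10*w)**2 = -4 + (11*w)**2 = -4 + 121*w**2)
(V(-4, h)*R(-3))*(-50) = (0*(-4 + 121*(-3)**2))*(-50) = (0*(-4 + 121*9))*(-50) = (0*(-4 + 1089))*(-50) = (0*1085)*(-50) = 0*(-50) = 0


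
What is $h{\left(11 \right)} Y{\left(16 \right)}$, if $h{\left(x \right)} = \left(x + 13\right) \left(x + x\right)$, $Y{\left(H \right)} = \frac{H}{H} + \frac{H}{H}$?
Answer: $1056$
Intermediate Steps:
$Y{\left(H \right)} = 2$ ($Y{\left(H \right)} = 1 + 1 = 2$)
$h{\left(x \right)} = 2 x \left(13 + x\right)$ ($h{\left(x \right)} = \left(13 + x\right) 2 x = 2 x \left(13 + x\right)$)
$h{\left(11 \right)} Y{\left(16 \right)} = 2 \cdot 11 \left(13 + 11\right) 2 = 2 \cdot 11 \cdot 24 \cdot 2 = 528 \cdot 2 = 1056$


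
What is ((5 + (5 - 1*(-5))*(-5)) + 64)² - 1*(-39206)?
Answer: 39567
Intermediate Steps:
((5 + (5 - 1*(-5))*(-5)) + 64)² - 1*(-39206) = ((5 + (5 + 5)*(-5)) + 64)² + 39206 = ((5 + 10*(-5)) + 64)² + 39206 = ((5 - 50) + 64)² + 39206 = (-45 + 64)² + 39206 = 19² + 39206 = 361 + 39206 = 39567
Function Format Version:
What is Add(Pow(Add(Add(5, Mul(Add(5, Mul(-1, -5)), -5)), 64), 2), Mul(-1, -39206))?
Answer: 39567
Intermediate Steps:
Add(Pow(Add(Add(5, Mul(Add(5, Mul(-1, -5)), -5)), 64), 2), Mul(-1, -39206)) = Add(Pow(Add(Add(5, Mul(Add(5, 5), -5)), 64), 2), 39206) = Add(Pow(Add(Add(5, Mul(10, -5)), 64), 2), 39206) = Add(Pow(Add(Add(5, -50), 64), 2), 39206) = Add(Pow(Add(-45, 64), 2), 39206) = Add(Pow(19, 2), 39206) = Add(361, 39206) = 39567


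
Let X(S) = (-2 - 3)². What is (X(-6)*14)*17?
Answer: 5950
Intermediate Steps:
X(S) = 25 (X(S) = (-5)² = 25)
(X(-6)*14)*17 = (25*14)*17 = 350*17 = 5950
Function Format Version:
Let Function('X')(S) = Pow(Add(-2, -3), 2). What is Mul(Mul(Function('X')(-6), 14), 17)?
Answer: 5950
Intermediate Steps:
Function('X')(S) = 25 (Function('X')(S) = Pow(-5, 2) = 25)
Mul(Mul(Function('X')(-6), 14), 17) = Mul(Mul(25, 14), 17) = Mul(350, 17) = 5950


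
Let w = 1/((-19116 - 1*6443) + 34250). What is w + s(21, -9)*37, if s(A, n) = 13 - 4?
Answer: 2894104/8691 ≈ 333.00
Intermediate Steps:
s(A, n) = 9
w = 1/8691 (w = 1/((-19116 - 6443) + 34250) = 1/(-25559 + 34250) = 1/8691 ≈ 0.00011506)
w + s(21, -9)*37 = 1/8691 + 9*37 = 1/8691 + 333 = 2894104/8691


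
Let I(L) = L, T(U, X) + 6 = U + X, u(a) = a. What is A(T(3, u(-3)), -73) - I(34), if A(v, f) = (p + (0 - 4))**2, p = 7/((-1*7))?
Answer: -9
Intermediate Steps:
T(U, X) = -6 + U + X (T(U, X) = -6 + (U + X) = -6 + U + X)
p = -1 (p = 7/(-7) = 7*(-1/7) = -1)
A(v, f) = 25 (A(v, f) = (-1 + (0 - 4))**2 = (-1 - 4)**2 = (-5)**2 = 25)
A(T(3, u(-3)), -73) - I(34) = 25 - 1*34 = 25 - 34 = -9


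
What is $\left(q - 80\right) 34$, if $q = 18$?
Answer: $-2108$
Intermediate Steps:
$\left(q - 80\right) 34 = \left(18 - 80\right) 34 = \left(-62\right) 34 = -2108$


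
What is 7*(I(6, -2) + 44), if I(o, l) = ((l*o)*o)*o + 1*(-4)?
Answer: -2744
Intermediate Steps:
I(o, l) = -4 + l*o³ (I(o, l) = (l*o²)*o - 4 = l*o³ - 4 = -4 + l*o³)
7*(I(6, -2) + 44) = 7*((-4 - 2*6³) + 44) = 7*((-4 - 2*216) + 44) = 7*((-4 - 432) + 44) = 7*(-436 + 44) = 7*(-392) = -2744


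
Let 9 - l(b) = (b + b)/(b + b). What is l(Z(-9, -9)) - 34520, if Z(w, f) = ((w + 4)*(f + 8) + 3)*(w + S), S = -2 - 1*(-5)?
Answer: -34512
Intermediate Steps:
S = 3 (S = -2 + 5 = 3)
Z(w, f) = (3 + w)*(3 + (4 + w)*(8 + f)) (Z(w, f) = ((w + 4)*(f + 8) + 3)*(w + 3) = ((4 + w)*(8 + f) + 3)*(3 + w) = (3 + (4 + w)*(8 + f))*(3 + w) = (3 + w)*(3 + (4 + w)*(8 + f)))
l(b) = 8 (l(b) = 9 - (b + b)/(b + b) = 9 - 2*b/(2*b) = 9 - 2*b*1/(2*b) = 9 - 1*1 = 9 - 1 = 8)
l(Z(-9, -9)) - 34520 = 8 - 34520 = -34512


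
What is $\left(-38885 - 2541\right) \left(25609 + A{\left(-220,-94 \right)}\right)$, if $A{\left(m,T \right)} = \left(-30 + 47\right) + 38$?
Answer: $-1063156864$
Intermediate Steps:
$A{\left(m,T \right)} = 55$ ($A{\left(m,T \right)} = 17 + 38 = 55$)
$\left(-38885 - 2541\right) \left(25609 + A{\left(-220,-94 \right)}\right) = \left(-38885 - 2541\right) \left(25609 + 55\right) = \left(-41426\right) 25664 = -1063156864$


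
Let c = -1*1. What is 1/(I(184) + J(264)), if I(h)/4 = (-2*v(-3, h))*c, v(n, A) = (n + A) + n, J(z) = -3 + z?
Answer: 1/1685 ≈ 0.00059347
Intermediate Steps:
c = -1
v(n, A) = A + 2*n (v(n, A) = (A + n) + n = A + 2*n)
I(h) = -48 + 8*h (I(h) = 4*(-2*(h + 2*(-3))*(-1)) = 4*(-2*(h - 6)*(-1)) = 4*(-2*(-6 + h)*(-1)) = 4*((12 - 2*h)*(-1)) = 4*(-12 + 2*h) = -48 + 8*h)
1/(I(184) + J(264)) = 1/((-48 + 8*184) + (-3 + 264)) = 1/((-48 + 1472) + 261) = 1/(1424 + 261) = 1/1685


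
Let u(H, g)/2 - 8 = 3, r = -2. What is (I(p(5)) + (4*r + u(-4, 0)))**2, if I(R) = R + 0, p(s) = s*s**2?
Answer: 19321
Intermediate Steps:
u(H, g) = 22 (u(H, g) = 16 + 2*3 = 16 + 6 = 22)
p(s) = s**3
I(R) = R
(I(p(5)) + (4*r + u(-4, 0)))**2 = (5**3 + (4*(-2) + 22))**2 = (125 + (-8 + 22))**2 = (125 + 14)**2 = 139**2 = 19321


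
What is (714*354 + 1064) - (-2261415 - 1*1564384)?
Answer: 4079619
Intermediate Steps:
(714*354 + 1064) - (-2261415 - 1*1564384) = (252756 + 1064) - (-2261415 - 1564384) = 253820 - 1*(-3825799) = 253820 + 3825799 = 4079619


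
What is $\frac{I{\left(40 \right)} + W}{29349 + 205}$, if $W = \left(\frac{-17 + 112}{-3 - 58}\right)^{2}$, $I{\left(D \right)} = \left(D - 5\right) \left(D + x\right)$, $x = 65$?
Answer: $\frac{6841850}{54985217} \approx 0.12443$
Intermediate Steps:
$I{\left(D \right)} = \left(-5 + D\right) \left(65 + D\right)$ ($I{\left(D \right)} = \left(D - 5\right) \left(D + 65\right) = \left(-5 + D\right) \left(65 + D\right)$)
$W = \frac{9025}{3721}$ ($W = \left(\frac{95}{-61}\right)^{2} = \left(95 \left(- \frac{1}{61}\right)\right)^{2} = \left(- \frac{95}{61}\right)^{2} = \frac{9025}{3721} \approx 2.4254$)
$\frac{I{\left(40 \right)} + W}{29349 + 205} = \frac{\left(-325 + 40^{2} + 60 \cdot 40\right) + \frac{9025}{3721}}{29349 + 205} = \frac{\left(-325 + 1600 + 2400\right) + \frac{9025}{3721}}{29554} = \left(3675 + \frac{9025}{3721}\right) \frac{1}{29554} = \frac{13683700}{3721} \cdot \frac{1}{29554} = \frac{6841850}{54985217}$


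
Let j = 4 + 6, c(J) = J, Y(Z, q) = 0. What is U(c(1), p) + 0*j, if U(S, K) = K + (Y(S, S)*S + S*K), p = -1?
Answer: -2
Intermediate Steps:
j = 10
U(S, K) = K + K*S (U(S, K) = K + (0*S + S*K) = K + (0 + K*S) = K + K*S)
U(c(1), p) + 0*j = -(1 + 1) + 0*10 = -1*2 + 0 = -2 + 0 = -2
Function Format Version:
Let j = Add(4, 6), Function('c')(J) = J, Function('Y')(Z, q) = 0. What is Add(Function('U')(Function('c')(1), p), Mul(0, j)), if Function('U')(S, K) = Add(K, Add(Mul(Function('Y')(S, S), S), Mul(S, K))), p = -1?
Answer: -2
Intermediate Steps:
j = 10
Function('U')(S, K) = Add(K, Mul(K, S)) (Function('U')(S, K) = Add(K, Add(Mul(0, S), Mul(S, K))) = Add(K, Add(0, Mul(K, S))) = Add(K, Mul(K, S)))
Add(Function('U')(Function('c')(1), p), Mul(0, j)) = Add(Mul(-1, Add(1, 1)), Mul(0, 10)) = Add(Mul(-1, 2), 0) = Add(-2, 0) = -2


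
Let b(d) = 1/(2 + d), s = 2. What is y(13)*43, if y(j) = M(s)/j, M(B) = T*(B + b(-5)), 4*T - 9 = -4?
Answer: 1075/156 ≈ 6.8910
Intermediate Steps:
T = 5/4 (T = 9/4 + (¼)*(-4) = 9/4 - 1 = 5/4 ≈ 1.2500)
M(B) = -5/12 + 5*B/4 (M(B) = 5*(B + 1/(2 - 5))/4 = 5*(B + 1/(-3))/4 = 5*(B - ⅓)/4 = 5*(-⅓ + B)/4 = -5/12 + 5*B/4)
y(j) = 25/(12*j) (y(j) = (-5/12 + (5/4)*2)/j = (-5/12 + 5/2)/j = 25/(12*j))
y(13)*43 = ((25/12)/13)*43 = ((25/12)*(1/13))*43 = (25/156)*43 = 1075/156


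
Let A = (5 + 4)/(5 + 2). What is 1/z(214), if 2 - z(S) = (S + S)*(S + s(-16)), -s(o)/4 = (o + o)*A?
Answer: -7/1134186 ≈ -6.1718e-6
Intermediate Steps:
A = 9/7 ≈ 1.2857
s(o) = -72*o/7 (s(o) = -4*(o + o)*9/7 = -4*2*o*9/7 = -72*o/7)
z(S) = 2 - 2*S*(1152/7 + S) (z(S) = 2 - (S + S)*(S - 72/7*(-16)) = 2 - 2*S*(S + 1152/7) = 2 - 2*S*(1152/7 + S))
1/z(214) = 1/(2 - 2*214² - 2304/7*214) = 1/(2 - 2*45796 - 493056/7) = 1/(2 - 91592 - 493056/7) = 1/(-1134186/7) = -7/1134186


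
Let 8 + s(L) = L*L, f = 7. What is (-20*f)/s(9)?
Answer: -140/73 ≈ -1.9178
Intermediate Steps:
s(L) = -8 + L² (s(L) = -8 + L*L = -8 + L²)
(-20*f)/s(9) = (-20*7)/(-8 + 9²) = -140/(-8 + 81) = -140/73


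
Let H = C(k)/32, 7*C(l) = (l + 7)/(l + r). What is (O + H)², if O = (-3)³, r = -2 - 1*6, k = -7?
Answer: 729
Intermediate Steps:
r = -8 (r = -2 - 6 = -8)
C(l) = (7 + l)/(7*(-8 + l)) (C(l) = ((l + 7)/(l - 8))/7 = ((7 + l)/(-8 + l))/7 = (7 + l)/(7*(-8 + l)))
O = -27
H = 0 (H = ((7 - 7)/(7*(-8 - 7)))/32 = ((⅐)*0/(-15))*(1/32) = ((⅐)*(-1/15)*0)*(1/32) = 0*(1/32) = 0)
(O + H)² = (-27 + 0)² = (-27)² = 729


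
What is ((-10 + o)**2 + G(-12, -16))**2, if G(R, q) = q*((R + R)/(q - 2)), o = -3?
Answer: 196249/9 ≈ 21805.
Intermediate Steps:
G(R, q) = 2*R*q/(-2 + q) (G(R, q) = q*((2*R)/(-2 + q)) = q*(2*R/(-2 + q)) = 2*R*q/(-2 + q))
((-10 + o)**2 + G(-12, -16))**2 = ((-10 - 3)**2 + 2*(-12)*(-16)/(-2 - 16))**2 = ((-13)**2 + 2*(-12)*(-16)/(-18))**2 = (169 + 2*(-12)*(-16)*(-1/18))**2 = (169 - 64/3)**2 = (443/3)**2 = 196249/9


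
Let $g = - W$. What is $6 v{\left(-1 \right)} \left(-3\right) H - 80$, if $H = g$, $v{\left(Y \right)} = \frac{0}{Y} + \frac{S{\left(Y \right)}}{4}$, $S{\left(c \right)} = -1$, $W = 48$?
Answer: $-296$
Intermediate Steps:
$v{\left(Y \right)} = - \frac{1}{4}$ ($v{\left(Y \right)} = \frac{0}{Y} - \frac{1}{4} = 0 - \frac{1}{4} = - \frac{1}{4}$)
$g = -48$ ($g = \left(-1\right) 48 = -48$)
$H = -48$
$6 v{\left(-1 \right)} \left(-3\right) H - 80 = 6 \left(- \frac{1}{4}\right) \left(-3\right) \left(-48\right) - 80 = \left(- \frac{3}{2}\right) \left(-3\right) \left(-48\right) - 80 = \frac{9}{2} \left(-48\right) - 80 = -216 - 80 = -296$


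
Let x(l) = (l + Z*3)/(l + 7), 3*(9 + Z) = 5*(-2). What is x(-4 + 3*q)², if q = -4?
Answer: 2809/81 ≈ 34.679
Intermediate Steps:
Z = -37/3 (Z = -9 + (5*(-2))/3 = -9 + (⅓)*(-10) = -9 - 10/3 = -37/3 ≈ -12.333)
x(l) = (-37 + l)/(7 + l) (x(l) = (l - 37/3*3)/(l + 7) = (l - 37)/(7 + l) = (-37 + l)/(7 + l))
x(-4 + 3*q)² = ((-37 + (-4 + 3*(-4)))/(7 + (-4 + 3*(-4))))² = ((-37 + (-4 - 12))/(7 + (-4 - 12)))² = ((-37 - 16)/(7 - 16))² = (-53/(-9))² = (-⅑*(-53))² = (53/9)² = 2809/81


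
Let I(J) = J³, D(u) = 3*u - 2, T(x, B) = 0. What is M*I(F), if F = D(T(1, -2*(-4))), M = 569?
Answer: -4552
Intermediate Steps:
D(u) = -2 + 3*u
F = -2 (F = -2 + 3*0 = -2 + 0 = -2)
M*I(F) = 569*(-2)³ = 569*(-8) = -4552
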